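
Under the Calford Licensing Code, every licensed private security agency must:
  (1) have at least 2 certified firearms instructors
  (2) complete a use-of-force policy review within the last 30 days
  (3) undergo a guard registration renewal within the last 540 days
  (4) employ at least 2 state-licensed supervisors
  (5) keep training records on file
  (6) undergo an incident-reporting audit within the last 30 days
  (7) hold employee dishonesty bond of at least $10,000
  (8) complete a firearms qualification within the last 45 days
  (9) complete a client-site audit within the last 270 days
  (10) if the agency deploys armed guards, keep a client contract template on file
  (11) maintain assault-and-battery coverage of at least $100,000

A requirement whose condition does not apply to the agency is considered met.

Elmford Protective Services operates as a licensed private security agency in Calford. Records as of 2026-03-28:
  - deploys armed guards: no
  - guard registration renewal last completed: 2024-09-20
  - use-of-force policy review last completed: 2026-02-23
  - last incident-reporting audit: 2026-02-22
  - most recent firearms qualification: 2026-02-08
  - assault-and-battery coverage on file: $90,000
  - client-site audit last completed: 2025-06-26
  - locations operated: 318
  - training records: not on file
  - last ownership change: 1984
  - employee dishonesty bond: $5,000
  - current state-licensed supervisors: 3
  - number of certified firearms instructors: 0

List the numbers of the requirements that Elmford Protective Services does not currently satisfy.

1, 2, 3, 5, 6, 7, 8, 9, 11

1. certified firearms instructors 0 < 2 → not met
2. use-of-force policy review 33 days ago vs limit 30 → not met
3. guard registration renewal 554 days ago vs limit 540 → not met
4. state-licensed supervisors 3 ≥ 2 → met
5. training records absent → not met
6. incident-reporting audit 34 days ago vs limit 30 → not met
7. employee dishonesty bond $5,000 < $10,000 → not met
8. firearms qualification 48 days ago vs limit 45 → not met
9. client-site audit 275 days ago vs limit 270 → not met
10. condition 'deploys armed guards' does not hold → requirement n/a → met
11. assault-and-battery coverage $90,000 < $100,000 → not met
Not met: 1, 2, 3, 5, 6, 7, 8, 9, 11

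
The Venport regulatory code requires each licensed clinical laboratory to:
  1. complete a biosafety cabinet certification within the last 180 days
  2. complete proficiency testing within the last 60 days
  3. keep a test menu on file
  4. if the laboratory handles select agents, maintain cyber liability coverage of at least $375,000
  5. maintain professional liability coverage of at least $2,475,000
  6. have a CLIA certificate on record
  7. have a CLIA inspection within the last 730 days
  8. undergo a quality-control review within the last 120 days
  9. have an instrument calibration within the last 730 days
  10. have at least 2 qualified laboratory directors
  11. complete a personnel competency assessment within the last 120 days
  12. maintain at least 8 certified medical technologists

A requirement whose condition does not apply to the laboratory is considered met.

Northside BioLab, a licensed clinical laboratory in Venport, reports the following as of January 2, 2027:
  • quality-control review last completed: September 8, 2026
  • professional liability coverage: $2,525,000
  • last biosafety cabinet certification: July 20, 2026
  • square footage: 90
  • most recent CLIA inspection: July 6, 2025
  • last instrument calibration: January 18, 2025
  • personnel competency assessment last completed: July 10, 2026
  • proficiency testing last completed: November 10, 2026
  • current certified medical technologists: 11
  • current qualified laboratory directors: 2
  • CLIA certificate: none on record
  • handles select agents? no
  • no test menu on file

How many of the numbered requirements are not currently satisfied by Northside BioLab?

1. biosafety cabinet certification 166 days ago vs limit 180 → met
2. proficiency testing 53 days ago vs limit 60 → met
3. test menu absent → not met
4. condition 'handles select agents' does not hold → requirement n/a → met
5. professional liability coverage $2,525,000 ≥ $2,475,000 → met
6. CLIA certificate absent → not met
7. CLIA inspection 545 days ago vs limit 730 → met
8. quality-control review 116 days ago vs limit 120 → met
9. instrument calibration 714 days ago vs limit 730 → met
10. qualified laboratory directors 2 ≥ 2 → met
11. personnel competency assessment 176 days ago vs limit 120 → not met
12. certified medical technologists 11 ≥ 8 → met
Not met: 3 of 12

3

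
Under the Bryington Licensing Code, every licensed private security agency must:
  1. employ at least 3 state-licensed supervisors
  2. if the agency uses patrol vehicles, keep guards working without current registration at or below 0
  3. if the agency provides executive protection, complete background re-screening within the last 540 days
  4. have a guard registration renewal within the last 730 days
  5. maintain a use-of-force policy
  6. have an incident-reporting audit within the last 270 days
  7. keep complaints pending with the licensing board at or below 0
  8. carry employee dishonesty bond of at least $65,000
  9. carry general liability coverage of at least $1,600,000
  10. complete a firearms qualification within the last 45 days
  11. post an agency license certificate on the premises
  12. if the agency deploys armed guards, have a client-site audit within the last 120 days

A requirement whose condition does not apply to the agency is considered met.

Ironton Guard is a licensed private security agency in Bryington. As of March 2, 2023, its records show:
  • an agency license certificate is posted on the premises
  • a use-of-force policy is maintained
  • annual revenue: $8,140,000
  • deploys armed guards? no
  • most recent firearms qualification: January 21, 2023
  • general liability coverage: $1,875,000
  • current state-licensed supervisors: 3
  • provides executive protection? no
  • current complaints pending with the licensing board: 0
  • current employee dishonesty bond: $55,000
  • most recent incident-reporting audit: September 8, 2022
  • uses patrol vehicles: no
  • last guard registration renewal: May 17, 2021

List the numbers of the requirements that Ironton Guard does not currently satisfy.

8

1. state-licensed supervisors 3 ≥ 3 → met
2. condition 'uses patrol vehicles' does not hold → requirement n/a → met
3. condition 'provides executive protection' does not hold → requirement n/a → met
4. guard registration renewal 654 days ago vs limit 730 → met
5. use-of-force policy present → met
6. incident-reporting audit 175 days ago vs limit 270 → met
7. complaints pending with the licensing board 0 ≤ 0 → met
8. employee dishonesty bond $55,000 < $65,000 → not met
9. general liability coverage $1,875,000 ≥ $1,600,000 → met
10. firearms qualification 40 days ago vs limit 45 → met
11. agency license certificate present → met
12. condition 'deploys armed guards' does not hold → requirement n/a → met
Not met: 8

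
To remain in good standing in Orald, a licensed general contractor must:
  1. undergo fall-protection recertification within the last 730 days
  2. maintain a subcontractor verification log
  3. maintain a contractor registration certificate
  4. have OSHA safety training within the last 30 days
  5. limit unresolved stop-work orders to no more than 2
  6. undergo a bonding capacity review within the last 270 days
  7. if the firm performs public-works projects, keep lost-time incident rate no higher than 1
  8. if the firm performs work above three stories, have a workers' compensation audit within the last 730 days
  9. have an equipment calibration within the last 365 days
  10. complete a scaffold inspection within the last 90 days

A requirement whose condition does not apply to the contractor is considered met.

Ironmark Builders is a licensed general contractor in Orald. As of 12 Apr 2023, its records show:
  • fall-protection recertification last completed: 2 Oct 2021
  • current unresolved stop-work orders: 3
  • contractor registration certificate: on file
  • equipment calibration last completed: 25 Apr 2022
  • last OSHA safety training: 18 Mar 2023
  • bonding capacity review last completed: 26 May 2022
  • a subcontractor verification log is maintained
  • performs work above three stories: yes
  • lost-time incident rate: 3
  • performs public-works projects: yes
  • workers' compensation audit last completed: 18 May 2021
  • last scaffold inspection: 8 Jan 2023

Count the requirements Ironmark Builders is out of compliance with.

1. fall-protection recertification 557 days ago vs limit 730 → met
2. subcontractor verification log present → met
3. contractor registration certificate present → met
4. OSHA safety training 25 days ago vs limit 30 → met
5. unresolved stop-work orders 3 > 2 → not met
6. bonding capacity review 321 days ago vs limit 270 → not met
7. condition 'performs public-works projects' holds; lost-time incident rate 3 > 1 → not met
8. condition 'performs work above three stories' holds; workers' compensation audit 694 days ago vs limit 730 → met
9. equipment calibration 352 days ago vs limit 365 → met
10. scaffold inspection 94 days ago vs limit 90 → not met
Not met: 4 of 10

4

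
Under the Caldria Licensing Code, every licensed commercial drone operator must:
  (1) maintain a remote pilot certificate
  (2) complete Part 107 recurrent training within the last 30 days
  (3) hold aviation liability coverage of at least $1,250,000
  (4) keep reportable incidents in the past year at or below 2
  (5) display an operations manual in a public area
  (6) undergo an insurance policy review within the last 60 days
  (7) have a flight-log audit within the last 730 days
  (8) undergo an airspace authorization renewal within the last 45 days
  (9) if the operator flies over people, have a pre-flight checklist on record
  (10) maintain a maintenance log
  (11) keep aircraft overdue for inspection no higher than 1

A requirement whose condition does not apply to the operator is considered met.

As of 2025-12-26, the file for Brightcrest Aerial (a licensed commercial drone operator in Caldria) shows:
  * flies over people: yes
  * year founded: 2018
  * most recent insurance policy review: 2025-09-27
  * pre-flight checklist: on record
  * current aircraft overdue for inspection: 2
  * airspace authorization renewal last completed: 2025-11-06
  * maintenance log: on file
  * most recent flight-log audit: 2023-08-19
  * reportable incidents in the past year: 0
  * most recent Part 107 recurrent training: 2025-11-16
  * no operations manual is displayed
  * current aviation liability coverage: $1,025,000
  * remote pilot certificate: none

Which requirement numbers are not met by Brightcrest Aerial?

1. remote pilot certificate absent → not met
2. Part 107 recurrent training 40 days ago vs limit 30 → not met
3. aviation liability coverage $1,025,000 < $1,250,000 → not met
4. reportable incidents in the past year 0 ≤ 2 → met
5. operations manual absent → not met
6. insurance policy review 90 days ago vs limit 60 → not met
7. flight-log audit 860 days ago vs limit 730 → not met
8. airspace authorization renewal 50 days ago vs limit 45 → not met
9. condition 'flies over people' holds; pre-flight checklist present → met
10. maintenance log present → met
11. aircraft overdue for inspection 2 > 1 → not met
Not met: 1, 2, 3, 5, 6, 7, 8, 11

1, 2, 3, 5, 6, 7, 8, 11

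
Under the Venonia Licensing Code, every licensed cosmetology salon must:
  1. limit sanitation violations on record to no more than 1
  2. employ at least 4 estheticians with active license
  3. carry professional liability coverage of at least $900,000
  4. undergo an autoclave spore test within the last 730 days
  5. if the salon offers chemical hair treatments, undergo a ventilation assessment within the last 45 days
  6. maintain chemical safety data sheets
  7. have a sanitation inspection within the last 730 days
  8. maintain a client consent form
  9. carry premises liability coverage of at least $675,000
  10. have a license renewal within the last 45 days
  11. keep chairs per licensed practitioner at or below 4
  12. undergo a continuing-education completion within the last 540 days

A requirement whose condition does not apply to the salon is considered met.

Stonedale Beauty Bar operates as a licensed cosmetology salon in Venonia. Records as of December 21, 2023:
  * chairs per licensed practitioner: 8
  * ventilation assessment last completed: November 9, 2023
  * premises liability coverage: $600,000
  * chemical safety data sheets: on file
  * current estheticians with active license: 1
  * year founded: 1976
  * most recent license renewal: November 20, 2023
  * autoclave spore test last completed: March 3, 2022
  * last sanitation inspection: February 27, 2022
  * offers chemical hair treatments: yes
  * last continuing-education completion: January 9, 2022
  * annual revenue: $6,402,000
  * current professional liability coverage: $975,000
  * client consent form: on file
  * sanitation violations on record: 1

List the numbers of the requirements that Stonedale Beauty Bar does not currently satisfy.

2, 9, 11, 12

1. sanitation violations on record 1 ≤ 1 → met
2. estheticians with active license 1 < 4 → not met
3. professional liability coverage $975,000 ≥ $900,000 → met
4. autoclave spore test 658 days ago vs limit 730 → met
5. condition 'offers chemical hair treatments' holds; ventilation assessment 42 days ago vs limit 45 → met
6. chemical safety data sheets present → met
7. sanitation inspection 662 days ago vs limit 730 → met
8. client consent form present → met
9. premises liability coverage $600,000 < $675,000 → not met
10. license renewal 31 days ago vs limit 45 → met
11. chairs per licensed practitioner 8 > 4 → not met
12. continuing-education completion 711 days ago vs limit 540 → not met
Not met: 2, 9, 11, 12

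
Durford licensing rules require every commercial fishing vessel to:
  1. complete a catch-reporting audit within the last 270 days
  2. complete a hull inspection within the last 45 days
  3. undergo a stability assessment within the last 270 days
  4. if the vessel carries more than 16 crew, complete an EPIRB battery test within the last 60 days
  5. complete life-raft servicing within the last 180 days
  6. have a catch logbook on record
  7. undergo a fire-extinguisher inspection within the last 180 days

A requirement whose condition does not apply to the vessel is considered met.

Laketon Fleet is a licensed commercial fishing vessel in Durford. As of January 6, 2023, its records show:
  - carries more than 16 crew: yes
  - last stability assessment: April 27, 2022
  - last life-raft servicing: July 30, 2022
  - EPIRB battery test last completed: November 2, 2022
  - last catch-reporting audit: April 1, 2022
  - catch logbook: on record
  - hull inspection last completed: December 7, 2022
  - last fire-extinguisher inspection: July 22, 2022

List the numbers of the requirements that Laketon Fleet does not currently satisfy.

1, 4

1. catch-reporting audit 280 days ago vs limit 270 → not met
2. hull inspection 30 days ago vs limit 45 → met
3. stability assessment 254 days ago vs limit 270 → met
4. condition 'carries more than 16 crew' holds; EPIRB battery test 65 days ago vs limit 60 → not met
5. life-raft servicing 160 days ago vs limit 180 → met
6. catch logbook present → met
7. fire-extinguisher inspection 168 days ago vs limit 180 → met
Not met: 1, 4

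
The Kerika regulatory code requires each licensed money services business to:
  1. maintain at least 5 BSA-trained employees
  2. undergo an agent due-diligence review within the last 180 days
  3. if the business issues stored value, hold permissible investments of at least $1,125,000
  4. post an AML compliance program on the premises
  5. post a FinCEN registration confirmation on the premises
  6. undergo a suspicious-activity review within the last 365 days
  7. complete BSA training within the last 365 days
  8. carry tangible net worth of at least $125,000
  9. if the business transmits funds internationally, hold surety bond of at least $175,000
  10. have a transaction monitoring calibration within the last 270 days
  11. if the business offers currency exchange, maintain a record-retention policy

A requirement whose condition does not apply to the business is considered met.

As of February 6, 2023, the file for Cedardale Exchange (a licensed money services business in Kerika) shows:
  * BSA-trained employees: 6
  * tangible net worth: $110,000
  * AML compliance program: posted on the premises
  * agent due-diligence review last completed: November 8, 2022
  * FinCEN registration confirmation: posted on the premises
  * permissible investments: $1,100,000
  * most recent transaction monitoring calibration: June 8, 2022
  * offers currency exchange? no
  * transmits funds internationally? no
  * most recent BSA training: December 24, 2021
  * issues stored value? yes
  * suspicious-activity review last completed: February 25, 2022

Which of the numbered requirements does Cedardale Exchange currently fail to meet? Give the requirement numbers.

3, 7, 8

1. BSA-trained employees 6 ≥ 5 → met
2. agent due-diligence review 90 days ago vs limit 180 → met
3. condition 'issues stored value' holds; permissible investments $1,100,000 < $1,125,000 → not met
4. AML compliance program present → met
5. FinCEN registration confirmation present → met
6. suspicious-activity review 346 days ago vs limit 365 → met
7. BSA training 409 days ago vs limit 365 → not met
8. tangible net worth $110,000 < $125,000 → not met
9. condition 'transmits funds internationally' does not hold → requirement n/a → met
10. transaction monitoring calibration 243 days ago vs limit 270 → met
11. condition 'offers currency exchange' does not hold → requirement n/a → met
Not met: 3, 7, 8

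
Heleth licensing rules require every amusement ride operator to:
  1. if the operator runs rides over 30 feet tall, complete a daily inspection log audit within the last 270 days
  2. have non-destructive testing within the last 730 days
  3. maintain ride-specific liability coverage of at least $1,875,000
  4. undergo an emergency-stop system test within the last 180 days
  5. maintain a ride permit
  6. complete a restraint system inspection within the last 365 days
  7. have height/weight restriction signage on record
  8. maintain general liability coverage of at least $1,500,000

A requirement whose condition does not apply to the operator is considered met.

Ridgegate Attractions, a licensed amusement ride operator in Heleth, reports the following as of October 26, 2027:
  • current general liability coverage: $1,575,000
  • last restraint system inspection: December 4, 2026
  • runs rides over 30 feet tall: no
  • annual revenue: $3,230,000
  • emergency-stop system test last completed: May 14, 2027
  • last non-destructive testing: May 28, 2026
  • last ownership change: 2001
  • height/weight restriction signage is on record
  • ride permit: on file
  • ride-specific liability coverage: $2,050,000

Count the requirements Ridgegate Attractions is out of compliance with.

1. condition 'runs rides over 30 feet tall' does not hold → requirement n/a → met
2. non-destructive testing 516 days ago vs limit 730 → met
3. ride-specific liability coverage $2,050,000 ≥ $1,875,000 → met
4. emergency-stop system test 165 days ago vs limit 180 → met
5. ride permit present → met
6. restraint system inspection 326 days ago vs limit 365 → met
7. height/weight restriction signage present → met
8. general liability coverage $1,575,000 ≥ $1,500,000 → met
Not met: 0 of 8

0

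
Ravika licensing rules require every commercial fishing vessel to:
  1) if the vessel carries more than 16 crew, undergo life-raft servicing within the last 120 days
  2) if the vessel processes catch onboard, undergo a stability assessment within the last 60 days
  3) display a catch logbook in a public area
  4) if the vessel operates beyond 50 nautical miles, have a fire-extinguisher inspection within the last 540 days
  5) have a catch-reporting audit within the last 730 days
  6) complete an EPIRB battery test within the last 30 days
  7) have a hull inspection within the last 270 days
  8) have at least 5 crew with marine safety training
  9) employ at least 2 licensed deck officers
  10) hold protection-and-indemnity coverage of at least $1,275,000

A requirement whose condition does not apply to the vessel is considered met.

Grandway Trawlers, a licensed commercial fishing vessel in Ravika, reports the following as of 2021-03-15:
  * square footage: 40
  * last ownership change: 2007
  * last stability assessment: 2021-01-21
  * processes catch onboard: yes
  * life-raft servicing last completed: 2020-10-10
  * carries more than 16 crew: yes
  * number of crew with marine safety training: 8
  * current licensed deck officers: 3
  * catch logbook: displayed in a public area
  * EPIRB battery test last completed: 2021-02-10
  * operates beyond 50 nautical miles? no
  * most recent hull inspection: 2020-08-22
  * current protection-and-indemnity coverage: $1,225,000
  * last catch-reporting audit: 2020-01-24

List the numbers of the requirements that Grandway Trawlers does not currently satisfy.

1. condition 'carries more than 16 crew' holds; life-raft servicing 156 days ago vs limit 120 → not met
2. condition 'processes catch onboard' holds; stability assessment 53 days ago vs limit 60 → met
3. catch logbook present → met
4. condition 'operates beyond 50 nautical miles' does not hold → requirement n/a → met
5. catch-reporting audit 416 days ago vs limit 730 → met
6. EPIRB battery test 33 days ago vs limit 30 → not met
7. hull inspection 205 days ago vs limit 270 → met
8. crew with marine safety training 8 ≥ 5 → met
9. licensed deck officers 3 ≥ 2 → met
10. protection-and-indemnity coverage $1,225,000 < $1,275,000 → not met
Not met: 1, 6, 10

1, 6, 10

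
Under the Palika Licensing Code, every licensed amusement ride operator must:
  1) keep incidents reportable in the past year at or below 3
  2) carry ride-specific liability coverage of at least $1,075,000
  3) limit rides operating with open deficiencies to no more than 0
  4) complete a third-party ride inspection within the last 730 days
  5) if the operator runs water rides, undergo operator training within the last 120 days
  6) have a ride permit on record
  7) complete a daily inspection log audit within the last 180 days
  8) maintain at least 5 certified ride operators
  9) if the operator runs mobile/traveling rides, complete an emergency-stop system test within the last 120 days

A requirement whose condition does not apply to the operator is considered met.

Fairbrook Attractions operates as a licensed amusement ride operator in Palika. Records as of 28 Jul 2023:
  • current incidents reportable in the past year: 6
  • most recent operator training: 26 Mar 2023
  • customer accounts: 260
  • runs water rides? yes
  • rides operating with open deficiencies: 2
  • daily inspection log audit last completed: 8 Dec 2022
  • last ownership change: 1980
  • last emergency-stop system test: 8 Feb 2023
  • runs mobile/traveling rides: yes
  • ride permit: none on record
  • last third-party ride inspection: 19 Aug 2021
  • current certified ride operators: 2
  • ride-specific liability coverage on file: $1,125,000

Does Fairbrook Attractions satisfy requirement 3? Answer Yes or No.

3. rides operating with open deficiencies 2 > 0 → not met

No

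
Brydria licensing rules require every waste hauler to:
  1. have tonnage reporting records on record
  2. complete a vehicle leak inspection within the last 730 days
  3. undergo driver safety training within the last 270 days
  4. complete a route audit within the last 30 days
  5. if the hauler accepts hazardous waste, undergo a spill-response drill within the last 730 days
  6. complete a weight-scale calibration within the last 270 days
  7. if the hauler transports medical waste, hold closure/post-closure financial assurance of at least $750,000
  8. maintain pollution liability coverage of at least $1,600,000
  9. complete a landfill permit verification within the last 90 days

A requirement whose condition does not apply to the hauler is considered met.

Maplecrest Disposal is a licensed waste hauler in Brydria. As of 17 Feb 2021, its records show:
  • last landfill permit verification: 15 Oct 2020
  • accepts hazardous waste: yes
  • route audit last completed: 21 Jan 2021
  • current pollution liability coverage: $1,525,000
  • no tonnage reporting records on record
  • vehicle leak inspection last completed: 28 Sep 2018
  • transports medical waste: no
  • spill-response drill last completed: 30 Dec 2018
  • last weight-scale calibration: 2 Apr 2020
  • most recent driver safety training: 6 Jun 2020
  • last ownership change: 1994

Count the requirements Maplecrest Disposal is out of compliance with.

1. tonnage reporting records absent → not met
2. vehicle leak inspection 873 days ago vs limit 730 → not met
3. driver safety training 256 days ago vs limit 270 → met
4. route audit 27 days ago vs limit 30 → met
5. condition 'accepts hazardous waste' holds; spill-response drill 780 days ago vs limit 730 → not met
6. weight-scale calibration 321 days ago vs limit 270 → not met
7. condition 'transports medical waste' does not hold → requirement n/a → met
8. pollution liability coverage $1,525,000 < $1,600,000 → not met
9. landfill permit verification 125 days ago vs limit 90 → not met
Not met: 6 of 9

6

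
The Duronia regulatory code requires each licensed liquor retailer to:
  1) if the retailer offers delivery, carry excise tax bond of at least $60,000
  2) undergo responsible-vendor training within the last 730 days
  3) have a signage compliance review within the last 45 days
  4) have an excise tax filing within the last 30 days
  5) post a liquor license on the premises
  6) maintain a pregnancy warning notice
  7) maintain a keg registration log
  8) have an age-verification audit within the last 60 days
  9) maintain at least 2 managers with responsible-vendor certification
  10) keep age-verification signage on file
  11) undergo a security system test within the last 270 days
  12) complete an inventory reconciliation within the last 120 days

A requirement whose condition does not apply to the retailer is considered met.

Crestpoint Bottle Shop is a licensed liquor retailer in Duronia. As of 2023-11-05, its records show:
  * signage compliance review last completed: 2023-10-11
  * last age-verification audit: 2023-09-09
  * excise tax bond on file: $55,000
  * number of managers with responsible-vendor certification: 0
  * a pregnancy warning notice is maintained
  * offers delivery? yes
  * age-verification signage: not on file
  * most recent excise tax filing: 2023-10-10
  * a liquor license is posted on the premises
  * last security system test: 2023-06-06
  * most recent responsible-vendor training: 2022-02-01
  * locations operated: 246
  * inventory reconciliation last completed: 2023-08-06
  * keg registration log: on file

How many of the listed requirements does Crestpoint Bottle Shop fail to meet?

3

1. condition 'offers delivery' holds; excise tax bond $55,000 < $60,000 → not met
2. responsible-vendor training 642 days ago vs limit 730 → met
3. signage compliance review 25 days ago vs limit 45 → met
4. excise tax filing 26 days ago vs limit 30 → met
5. liquor license present → met
6. pregnancy warning notice present → met
7. keg registration log present → met
8. age-verification audit 57 days ago vs limit 60 → met
9. managers with responsible-vendor certification 0 < 2 → not met
10. age-verification signage absent → not met
11. security system test 152 days ago vs limit 270 → met
12. inventory reconciliation 91 days ago vs limit 120 → met
Not met: 3 of 12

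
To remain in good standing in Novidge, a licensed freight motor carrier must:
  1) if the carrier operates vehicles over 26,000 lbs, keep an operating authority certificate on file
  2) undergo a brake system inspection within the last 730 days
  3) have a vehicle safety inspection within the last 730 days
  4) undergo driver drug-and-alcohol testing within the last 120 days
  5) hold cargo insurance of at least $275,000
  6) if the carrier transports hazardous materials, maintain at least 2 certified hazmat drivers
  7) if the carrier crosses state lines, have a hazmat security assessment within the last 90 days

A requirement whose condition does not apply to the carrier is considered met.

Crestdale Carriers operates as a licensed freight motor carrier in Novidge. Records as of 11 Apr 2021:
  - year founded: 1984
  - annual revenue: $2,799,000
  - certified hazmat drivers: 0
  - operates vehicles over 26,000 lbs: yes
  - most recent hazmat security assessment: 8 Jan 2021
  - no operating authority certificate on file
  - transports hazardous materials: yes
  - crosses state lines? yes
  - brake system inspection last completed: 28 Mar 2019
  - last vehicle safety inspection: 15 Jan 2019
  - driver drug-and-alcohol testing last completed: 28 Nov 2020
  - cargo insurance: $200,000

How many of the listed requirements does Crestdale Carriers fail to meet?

1. condition 'operates vehicles over 26,000 lbs' holds; operating authority certificate absent → not met
2. brake system inspection 745 days ago vs limit 730 → not met
3. vehicle safety inspection 817 days ago vs limit 730 → not met
4. driver drug-and-alcohol testing 134 days ago vs limit 120 → not met
5. cargo insurance $200,000 < $275,000 → not met
6. condition 'transports hazardous materials' holds; certified hazmat drivers 0 < 2 → not met
7. condition 'crosses state lines' holds; hazmat security assessment 93 days ago vs limit 90 → not met
Not met: 7 of 7

7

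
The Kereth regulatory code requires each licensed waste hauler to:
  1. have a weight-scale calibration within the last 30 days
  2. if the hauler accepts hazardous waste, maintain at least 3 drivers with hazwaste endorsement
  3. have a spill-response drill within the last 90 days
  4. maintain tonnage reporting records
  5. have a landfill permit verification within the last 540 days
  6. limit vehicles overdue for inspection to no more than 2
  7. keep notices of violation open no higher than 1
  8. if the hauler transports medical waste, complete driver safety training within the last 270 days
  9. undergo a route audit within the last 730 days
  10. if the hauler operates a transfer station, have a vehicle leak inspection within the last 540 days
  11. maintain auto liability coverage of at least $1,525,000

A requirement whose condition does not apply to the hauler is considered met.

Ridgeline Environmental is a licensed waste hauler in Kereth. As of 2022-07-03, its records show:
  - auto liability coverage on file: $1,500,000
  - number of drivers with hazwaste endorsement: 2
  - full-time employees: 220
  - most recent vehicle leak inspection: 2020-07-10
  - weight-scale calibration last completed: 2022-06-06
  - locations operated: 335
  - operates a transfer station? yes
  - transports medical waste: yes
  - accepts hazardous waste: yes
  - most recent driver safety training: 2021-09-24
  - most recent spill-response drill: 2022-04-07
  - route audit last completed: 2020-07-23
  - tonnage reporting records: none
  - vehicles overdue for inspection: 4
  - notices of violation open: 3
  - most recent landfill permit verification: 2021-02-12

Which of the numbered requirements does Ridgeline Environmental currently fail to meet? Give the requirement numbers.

2, 4, 6, 7, 8, 10, 11

1. weight-scale calibration 27 days ago vs limit 30 → met
2. condition 'accepts hazardous waste' holds; drivers with hazwaste endorsement 2 < 3 → not met
3. spill-response drill 87 days ago vs limit 90 → met
4. tonnage reporting records absent → not met
5. landfill permit verification 506 days ago vs limit 540 → met
6. vehicles overdue for inspection 4 > 2 → not met
7. notices of violation open 3 > 1 → not met
8. condition 'transports medical waste' holds; driver safety training 282 days ago vs limit 270 → not met
9. route audit 710 days ago vs limit 730 → met
10. condition 'operates a transfer station' holds; vehicle leak inspection 723 days ago vs limit 540 → not met
11. auto liability coverage $1,500,000 < $1,525,000 → not met
Not met: 2, 4, 6, 7, 8, 10, 11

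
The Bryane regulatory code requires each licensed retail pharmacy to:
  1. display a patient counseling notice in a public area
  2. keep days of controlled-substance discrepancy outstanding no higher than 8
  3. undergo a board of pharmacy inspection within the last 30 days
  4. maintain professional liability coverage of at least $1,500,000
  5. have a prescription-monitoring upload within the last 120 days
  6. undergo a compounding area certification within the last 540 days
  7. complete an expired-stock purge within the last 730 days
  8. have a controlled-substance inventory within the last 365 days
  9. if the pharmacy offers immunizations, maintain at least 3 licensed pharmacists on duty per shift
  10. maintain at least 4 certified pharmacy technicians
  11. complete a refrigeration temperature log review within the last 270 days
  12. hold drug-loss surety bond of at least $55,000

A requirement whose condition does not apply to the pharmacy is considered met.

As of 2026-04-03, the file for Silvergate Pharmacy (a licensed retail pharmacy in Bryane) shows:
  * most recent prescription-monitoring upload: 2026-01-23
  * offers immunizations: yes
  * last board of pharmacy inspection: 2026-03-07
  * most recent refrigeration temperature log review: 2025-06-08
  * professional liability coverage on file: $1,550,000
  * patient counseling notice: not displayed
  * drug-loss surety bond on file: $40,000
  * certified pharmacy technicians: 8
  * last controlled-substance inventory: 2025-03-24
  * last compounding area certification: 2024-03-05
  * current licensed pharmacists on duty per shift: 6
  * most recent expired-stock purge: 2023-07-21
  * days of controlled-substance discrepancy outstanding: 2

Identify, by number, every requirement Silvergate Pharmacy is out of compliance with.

1, 6, 7, 8, 11, 12

1. patient counseling notice absent → not met
2. days of controlled-substance discrepancy outstanding 2 ≤ 8 → met
3. board of pharmacy inspection 27 days ago vs limit 30 → met
4. professional liability coverage $1,550,000 ≥ $1,500,000 → met
5. prescription-monitoring upload 70 days ago vs limit 120 → met
6. compounding area certification 759 days ago vs limit 540 → not met
7. expired-stock purge 987 days ago vs limit 730 → not met
8. controlled-substance inventory 375 days ago vs limit 365 → not met
9. condition 'offers immunizations' holds; licensed pharmacists on duty per shift 6 ≥ 3 → met
10. certified pharmacy technicians 8 ≥ 4 → met
11. refrigeration temperature log review 299 days ago vs limit 270 → not met
12. drug-loss surety bond $40,000 < $55,000 → not met
Not met: 1, 6, 7, 8, 11, 12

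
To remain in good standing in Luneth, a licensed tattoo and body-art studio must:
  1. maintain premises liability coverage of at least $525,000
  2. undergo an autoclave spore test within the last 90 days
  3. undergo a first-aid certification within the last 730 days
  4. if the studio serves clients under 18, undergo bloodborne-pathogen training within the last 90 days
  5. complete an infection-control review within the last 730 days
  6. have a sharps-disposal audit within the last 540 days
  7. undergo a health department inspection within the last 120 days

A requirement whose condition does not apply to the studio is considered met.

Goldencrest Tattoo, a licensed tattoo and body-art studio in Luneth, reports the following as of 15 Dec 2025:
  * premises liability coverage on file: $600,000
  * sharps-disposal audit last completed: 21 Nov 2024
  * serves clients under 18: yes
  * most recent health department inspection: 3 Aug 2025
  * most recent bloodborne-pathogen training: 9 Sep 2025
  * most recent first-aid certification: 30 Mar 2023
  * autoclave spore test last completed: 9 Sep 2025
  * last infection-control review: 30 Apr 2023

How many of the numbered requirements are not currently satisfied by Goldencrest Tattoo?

1. premises liability coverage $600,000 ≥ $525,000 → met
2. autoclave spore test 97 days ago vs limit 90 → not met
3. first-aid certification 991 days ago vs limit 730 → not met
4. condition 'serves clients under 18' holds; bloodborne-pathogen training 97 days ago vs limit 90 → not met
5. infection-control review 960 days ago vs limit 730 → not met
6. sharps-disposal audit 389 days ago vs limit 540 → met
7. health department inspection 134 days ago vs limit 120 → not met
Not met: 5 of 7

5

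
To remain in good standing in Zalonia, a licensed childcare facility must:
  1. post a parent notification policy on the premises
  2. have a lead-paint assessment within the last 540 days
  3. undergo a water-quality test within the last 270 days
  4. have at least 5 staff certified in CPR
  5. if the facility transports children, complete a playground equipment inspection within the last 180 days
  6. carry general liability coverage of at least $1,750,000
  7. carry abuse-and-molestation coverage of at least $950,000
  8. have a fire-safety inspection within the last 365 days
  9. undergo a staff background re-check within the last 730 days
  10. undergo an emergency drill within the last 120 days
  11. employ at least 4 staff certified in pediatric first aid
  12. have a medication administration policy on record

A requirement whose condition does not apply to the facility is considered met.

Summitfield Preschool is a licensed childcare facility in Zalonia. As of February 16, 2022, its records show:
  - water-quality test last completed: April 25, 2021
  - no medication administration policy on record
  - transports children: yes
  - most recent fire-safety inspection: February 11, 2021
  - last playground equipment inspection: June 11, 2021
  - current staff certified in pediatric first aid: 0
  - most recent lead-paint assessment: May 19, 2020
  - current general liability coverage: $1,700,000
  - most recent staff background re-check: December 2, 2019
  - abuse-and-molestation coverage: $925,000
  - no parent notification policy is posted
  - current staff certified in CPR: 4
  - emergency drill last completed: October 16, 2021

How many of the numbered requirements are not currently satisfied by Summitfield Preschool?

1. parent notification policy absent → not met
2. lead-paint assessment 638 days ago vs limit 540 → not met
3. water-quality test 297 days ago vs limit 270 → not met
4. staff certified in CPR 4 < 5 → not met
5. condition 'transports children' holds; playground equipment inspection 250 days ago vs limit 180 → not met
6. general liability coverage $1,700,000 < $1,750,000 → not met
7. abuse-and-molestation coverage $925,000 < $950,000 → not met
8. fire-safety inspection 370 days ago vs limit 365 → not met
9. staff background re-check 807 days ago vs limit 730 → not met
10. emergency drill 123 days ago vs limit 120 → not met
11. staff certified in pediatric first aid 0 < 4 → not met
12. medication administration policy absent → not met
Not met: 12 of 12

12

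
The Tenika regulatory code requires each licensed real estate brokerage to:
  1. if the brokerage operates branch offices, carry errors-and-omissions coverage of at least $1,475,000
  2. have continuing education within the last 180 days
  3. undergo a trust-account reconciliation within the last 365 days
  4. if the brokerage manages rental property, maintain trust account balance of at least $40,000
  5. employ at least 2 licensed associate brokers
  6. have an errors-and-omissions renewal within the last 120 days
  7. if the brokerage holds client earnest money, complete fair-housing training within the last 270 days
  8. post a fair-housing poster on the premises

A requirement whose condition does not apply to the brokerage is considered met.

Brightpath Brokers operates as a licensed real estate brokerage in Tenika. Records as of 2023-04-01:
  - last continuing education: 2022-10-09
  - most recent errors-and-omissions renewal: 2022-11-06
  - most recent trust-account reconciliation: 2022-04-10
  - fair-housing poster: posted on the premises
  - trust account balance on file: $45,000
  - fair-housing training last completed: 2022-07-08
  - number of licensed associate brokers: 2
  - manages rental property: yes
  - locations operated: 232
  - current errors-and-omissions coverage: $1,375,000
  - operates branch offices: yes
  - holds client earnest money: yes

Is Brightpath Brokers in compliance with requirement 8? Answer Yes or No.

Yes

8. fair-housing poster present → met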